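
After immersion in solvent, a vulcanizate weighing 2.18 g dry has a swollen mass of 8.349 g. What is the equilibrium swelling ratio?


Q = W_swollen / W_dry
Q = 8.349 / 2.18
Q = 3.83

Q = 3.83


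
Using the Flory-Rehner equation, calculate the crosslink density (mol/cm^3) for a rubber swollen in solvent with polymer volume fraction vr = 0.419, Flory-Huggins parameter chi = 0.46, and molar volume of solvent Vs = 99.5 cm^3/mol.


ln(1 - vr) = ln(1 - 0.419) = -0.5430
Numerator = -((-0.5430) + 0.419 + 0.46 * 0.419^2) = 0.0432
Denominator = 99.5 * (0.419^(1/3) - 0.419/2) = 53.6098
nu = 0.0432 / 53.6098 = 8.0669e-04 mol/cm^3

8.0669e-04 mol/cm^3


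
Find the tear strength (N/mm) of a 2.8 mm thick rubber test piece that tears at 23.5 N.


Tear strength = force / thickness
= 23.5 / 2.8
= 8.39 N/mm

8.39 N/mm


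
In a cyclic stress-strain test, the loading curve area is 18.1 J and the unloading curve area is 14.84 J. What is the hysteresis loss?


Hysteresis loss = loading - unloading
= 18.1 - 14.84
= 3.26 J

3.26 J


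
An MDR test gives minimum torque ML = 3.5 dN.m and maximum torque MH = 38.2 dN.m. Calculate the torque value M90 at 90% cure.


M90 = ML + 0.9 * (MH - ML)
M90 = 3.5 + 0.9 * (38.2 - 3.5)
M90 = 3.5 + 0.9 * 34.7
M90 = 34.73 dN.m

34.73 dN.m


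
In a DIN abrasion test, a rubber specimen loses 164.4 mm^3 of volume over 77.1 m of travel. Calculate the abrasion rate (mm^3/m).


Rate = volume_loss / distance
= 164.4 / 77.1
= 2.132 mm^3/m

2.132 mm^3/m


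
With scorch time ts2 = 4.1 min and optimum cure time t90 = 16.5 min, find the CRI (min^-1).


CRI = 100 / (t90 - ts2)
= 100 / (16.5 - 4.1)
= 100 / 12.4
= 8.06 min^-1

8.06 min^-1


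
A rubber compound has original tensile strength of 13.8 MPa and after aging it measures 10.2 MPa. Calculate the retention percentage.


Retention = aged / original * 100
= 10.2 / 13.8 * 100
= 73.9%

73.9%


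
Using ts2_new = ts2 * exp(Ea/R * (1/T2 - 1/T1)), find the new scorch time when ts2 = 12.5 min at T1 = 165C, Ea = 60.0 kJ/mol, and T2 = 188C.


Convert temperatures: T1 = 165 + 273.15 = 438.15 K, T2 = 188 + 273.15 = 461.15 K
ts2_new = 12.5 * exp(60000 / 8.314 * (1/461.15 - 1/438.15))
1/T2 - 1/T1 = -1.1383e-04
ts2_new = 5.5 min

5.5 min


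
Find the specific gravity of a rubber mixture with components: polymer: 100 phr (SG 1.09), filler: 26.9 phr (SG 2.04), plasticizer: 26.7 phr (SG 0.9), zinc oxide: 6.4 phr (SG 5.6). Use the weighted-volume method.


Sum of weights = 160.0
Volume contributions:
  polymer: 100/1.09 = 91.7431
  filler: 26.9/2.04 = 13.1863
  plasticizer: 26.7/0.9 = 29.6667
  zinc oxide: 6.4/5.6 = 1.1429
Sum of volumes = 135.7389
SG = 160.0 / 135.7389 = 1.179

SG = 1.179


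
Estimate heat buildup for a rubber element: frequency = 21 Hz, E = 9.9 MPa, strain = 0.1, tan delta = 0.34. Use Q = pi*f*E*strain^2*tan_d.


Q = pi * f * E * strain^2 * tan_d
= pi * 21 * 9.9 * 0.1^2 * 0.34
= pi * 21 * 9.9 * 0.0100 * 0.34
= 2.2207

Q = 2.2207


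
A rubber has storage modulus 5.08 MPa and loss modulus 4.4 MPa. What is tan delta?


tan delta = E'' / E'
= 4.4 / 5.08
= 0.8661

tan delta = 0.8661


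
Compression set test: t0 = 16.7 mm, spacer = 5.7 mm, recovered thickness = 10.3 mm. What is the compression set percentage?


CS = (t0 - recovered) / (t0 - ts) * 100
= (16.7 - 10.3) / (16.7 - 5.7) * 100
= 6.4 / 11.0 * 100
= 58.2%

58.2%


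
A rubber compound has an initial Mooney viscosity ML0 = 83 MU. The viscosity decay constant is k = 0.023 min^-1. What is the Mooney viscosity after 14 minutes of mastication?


ML = ML0 * exp(-k * t)
ML = 83 * exp(-0.023 * 14)
ML = 83 * 0.7247
ML = 60.15 MU

60.15 MU


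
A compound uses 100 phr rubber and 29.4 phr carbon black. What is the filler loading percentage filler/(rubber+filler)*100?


Filler % = filler / (rubber + filler) * 100
= 29.4 / (100 + 29.4) * 100
= 29.4 / 129.4 * 100
= 22.72%

22.72%


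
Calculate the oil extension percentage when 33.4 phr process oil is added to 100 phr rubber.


Oil % = oil / (100 + oil) * 100
= 33.4 / (100 + 33.4) * 100
= 33.4 / 133.4 * 100
= 25.04%

25.04%


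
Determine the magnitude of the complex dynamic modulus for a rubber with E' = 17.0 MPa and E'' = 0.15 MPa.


|E*| = sqrt(E'^2 + E''^2)
= sqrt(17.0^2 + 0.15^2)
= sqrt(289.0000 + 0.0225)
= 17.001 MPa

17.001 MPa


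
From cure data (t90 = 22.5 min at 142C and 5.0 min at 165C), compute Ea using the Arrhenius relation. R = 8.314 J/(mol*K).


T1 = 415.15 K, T2 = 438.15 K
1/T1 - 1/T2 = 1.2644e-04
ln(t1/t2) = ln(22.5/5.0) = 1.5041
Ea = 8.314 * 1.5041 / 1.2644e-04 = 98896.3418 J/mol
Ea = 98.9 kJ/mol

98.9 kJ/mol


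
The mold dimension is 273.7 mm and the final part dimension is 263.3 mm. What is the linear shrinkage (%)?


Shrinkage = (mold - part) / mold * 100
= (273.7 - 263.3) / 273.7 * 100
= 10.4 / 273.7 * 100
= 3.8%

3.8%


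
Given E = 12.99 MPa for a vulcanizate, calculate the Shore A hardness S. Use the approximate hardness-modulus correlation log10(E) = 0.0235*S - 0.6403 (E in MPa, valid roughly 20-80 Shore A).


log10(E) = 0.0235*S - 0.6403  =>  S = (log10(E) + 0.6403) / 0.0235
log10(12.99) = 1.113609
S = (1.113609 + 0.6403) / 0.0235 = 1.753909 / 0.0235
S = 74.6

Shore A = 74.6


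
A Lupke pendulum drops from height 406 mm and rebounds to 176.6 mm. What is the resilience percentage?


Resilience = h_rebound / h_drop * 100
= 176.6 / 406 * 100
= 43.5%

43.5%


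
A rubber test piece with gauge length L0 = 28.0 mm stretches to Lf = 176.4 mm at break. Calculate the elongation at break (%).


Elongation = (Lf - L0) / L0 * 100
= (176.4 - 28.0) / 28.0 * 100
= 148.4 / 28.0 * 100
= 530.0%

530.0%


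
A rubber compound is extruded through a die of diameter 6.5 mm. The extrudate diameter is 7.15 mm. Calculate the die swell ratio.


Die swell ratio = D_extrudate / D_die
= 7.15 / 6.5
= 1.1

Die swell = 1.1


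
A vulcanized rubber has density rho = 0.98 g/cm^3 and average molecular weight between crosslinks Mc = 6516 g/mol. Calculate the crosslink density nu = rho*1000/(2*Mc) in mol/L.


nu = rho * 1000 / (2 * Mc)
nu = 0.98 * 1000 / (2 * 6516)
nu = 980.0 / 13032
nu = 0.0752 mol/L

0.0752 mol/L


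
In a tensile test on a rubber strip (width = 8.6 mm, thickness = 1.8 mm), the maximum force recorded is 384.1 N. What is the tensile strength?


Area = width * thickness = 8.6 * 1.8 = 15.48 mm^2
TS = force / area = 384.1 / 15.48 = 24.81 MPa

24.81 MPa


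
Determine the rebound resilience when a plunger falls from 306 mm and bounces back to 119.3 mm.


Resilience = h_rebound / h_drop * 100
= 119.3 / 306 * 100
= 39.0%

39.0%


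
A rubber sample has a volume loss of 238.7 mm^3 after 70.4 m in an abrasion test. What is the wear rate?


Rate = volume_loss / distance
= 238.7 / 70.4
= 3.391 mm^3/m

3.391 mm^3/m


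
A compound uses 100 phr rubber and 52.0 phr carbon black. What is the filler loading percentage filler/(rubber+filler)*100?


Filler % = filler / (rubber + filler) * 100
= 52.0 / (100 + 52.0) * 100
= 52.0 / 152.0 * 100
= 34.21%

34.21%


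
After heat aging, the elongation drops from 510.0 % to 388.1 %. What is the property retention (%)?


Retention = aged / original * 100
= 388.1 / 510.0 * 100
= 76.1%

76.1%


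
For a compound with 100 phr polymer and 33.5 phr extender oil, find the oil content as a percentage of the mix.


Oil % = oil / (100 + oil) * 100
= 33.5 / (100 + 33.5) * 100
= 33.5 / 133.5 * 100
= 25.09%

25.09%


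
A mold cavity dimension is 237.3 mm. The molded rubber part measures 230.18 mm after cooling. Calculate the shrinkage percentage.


Shrinkage = (mold - part) / mold * 100
= (237.3 - 230.18) / 237.3 * 100
= 7.12 / 237.3 * 100
= 3.0%

3.0%


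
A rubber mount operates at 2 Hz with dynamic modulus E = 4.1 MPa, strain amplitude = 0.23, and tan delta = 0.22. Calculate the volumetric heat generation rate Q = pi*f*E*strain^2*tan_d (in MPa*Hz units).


Q = pi * f * E * strain^2 * tan_d
= pi * 2 * 4.1 * 0.23^2 * 0.22
= pi * 2 * 4.1 * 0.0529 * 0.22
= 0.2998

Q = 0.2998


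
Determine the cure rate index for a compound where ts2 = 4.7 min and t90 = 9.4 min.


CRI = 100 / (t90 - ts2)
= 100 / (9.4 - 4.7)
= 100 / 4.7
= 21.28 min^-1

21.28 min^-1


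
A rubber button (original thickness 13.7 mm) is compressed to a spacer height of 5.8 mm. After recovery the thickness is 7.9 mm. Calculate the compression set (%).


CS = (t0 - recovered) / (t0 - ts) * 100
= (13.7 - 7.9) / (13.7 - 5.8) * 100
= 5.8 / 7.9 * 100
= 73.4%

73.4%


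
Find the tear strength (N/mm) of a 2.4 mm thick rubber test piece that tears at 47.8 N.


Tear strength = force / thickness
= 47.8 / 2.4
= 19.92 N/mm

19.92 N/mm


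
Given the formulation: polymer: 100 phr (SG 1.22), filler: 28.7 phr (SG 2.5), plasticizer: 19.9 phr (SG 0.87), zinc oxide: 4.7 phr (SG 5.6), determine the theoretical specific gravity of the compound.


Sum of weights = 153.3
Volume contributions:
  polymer: 100/1.22 = 81.9672
  filler: 28.7/2.5 = 11.4800
  plasticizer: 19.9/0.87 = 22.8736
  zinc oxide: 4.7/5.6 = 0.8393
Sum of volumes = 117.1601
SG = 153.3 / 117.1601 = 1.308

SG = 1.308


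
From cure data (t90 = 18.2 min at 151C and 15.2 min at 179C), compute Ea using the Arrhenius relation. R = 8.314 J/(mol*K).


T1 = 424.15 K, T2 = 452.15 K
1/T1 - 1/T2 = 1.4600e-04
ln(t1/t2) = ln(18.2/15.2) = 0.1801
Ea = 8.314 * 0.1801 / 1.4600e-04 = 10257.2467 J/mol
Ea = 10.26 kJ/mol

10.26 kJ/mol


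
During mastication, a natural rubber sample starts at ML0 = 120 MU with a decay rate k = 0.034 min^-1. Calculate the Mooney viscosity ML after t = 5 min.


ML = ML0 * exp(-k * t)
ML = 120 * exp(-0.034 * 5)
ML = 120 * 0.8437
ML = 101.24 MU

101.24 MU


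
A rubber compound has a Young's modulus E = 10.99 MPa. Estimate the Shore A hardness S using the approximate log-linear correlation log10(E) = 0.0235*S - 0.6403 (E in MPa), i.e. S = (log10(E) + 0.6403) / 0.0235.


log10(E) = 0.0235*S - 0.6403  =>  S = (log10(E) + 0.6403) / 0.0235
log10(10.99) = 1.040998
S = (1.040998 + 0.6403) / 0.0235 = 1.681298 / 0.0235
S = 71.5

Shore A = 71.5


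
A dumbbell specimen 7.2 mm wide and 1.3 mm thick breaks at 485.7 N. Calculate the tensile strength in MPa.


Area = width * thickness = 7.2 * 1.3 = 9.36 mm^2
TS = force / area = 485.7 / 9.36 = 51.89 MPa

51.89 MPa


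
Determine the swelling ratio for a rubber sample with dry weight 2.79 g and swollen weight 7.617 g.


Q = W_swollen / W_dry
Q = 7.617 / 2.79
Q = 2.73

Q = 2.73


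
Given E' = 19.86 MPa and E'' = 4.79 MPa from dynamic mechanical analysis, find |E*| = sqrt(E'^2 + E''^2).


|E*| = sqrt(E'^2 + E''^2)
= sqrt(19.86^2 + 4.79^2)
= sqrt(394.4196 + 22.9441)
= 20.429 MPa

20.429 MPa


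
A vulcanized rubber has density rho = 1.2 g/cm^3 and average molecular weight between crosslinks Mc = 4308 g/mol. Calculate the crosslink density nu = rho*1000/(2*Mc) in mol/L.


nu = rho * 1000 / (2 * Mc)
nu = 1.2 * 1000 / (2 * 4308)
nu = 1200.0 / 8616
nu = 0.1393 mol/L

0.1393 mol/L


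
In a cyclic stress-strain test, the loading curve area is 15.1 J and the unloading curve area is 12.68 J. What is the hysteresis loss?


Hysteresis loss = loading - unloading
= 15.1 - 12.68
= 2.42 J

2.42 J


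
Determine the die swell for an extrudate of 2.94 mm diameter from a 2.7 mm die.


Die swell ratio = D_extrudate / D_die
= 2.94 / 2.7
= 1.089

Die swell = 1.089


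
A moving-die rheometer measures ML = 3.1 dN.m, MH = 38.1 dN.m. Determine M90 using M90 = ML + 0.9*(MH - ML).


M90 = ML + 0.9 * (MH - ML)
M90 = 3.1 + 0.9 * (38.1 - 3.1)
M90 = 3.1 + 0.9 * 35.0
M90 = 34.6 dN.m

34.6 dN.m


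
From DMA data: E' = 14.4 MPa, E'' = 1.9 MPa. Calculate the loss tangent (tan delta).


tan delta = E'' / E'
= 1.9 / 14.4
= 0.1319

tan delta = 0.1319


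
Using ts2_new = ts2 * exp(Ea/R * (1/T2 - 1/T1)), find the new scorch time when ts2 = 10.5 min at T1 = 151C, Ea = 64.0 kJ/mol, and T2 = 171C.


Convert temperatures: T1 = 151 + 273.15 = 424.15 K, T2 = 171 + 273.15 = 444.15 K
ts2_new = 10.5 * exp(64000 / 8.314 * (1/444.15 - 1/424.15))
1/T2 - 1/T1 = -1.0616e-04
ts2_new = 4.64 min

4.64 min


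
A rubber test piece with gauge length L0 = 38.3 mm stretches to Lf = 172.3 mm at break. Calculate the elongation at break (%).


Elongation = (Lf - L0) / L0 * 100
= (172.3 - 38.3) / 38.3 * 100
= 134.0 / 38.3 * 100
= 349.9%

349.9%


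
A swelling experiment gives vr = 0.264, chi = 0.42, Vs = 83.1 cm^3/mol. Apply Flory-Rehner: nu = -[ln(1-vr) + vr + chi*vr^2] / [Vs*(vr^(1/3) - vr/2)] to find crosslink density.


ln(1 - vr) = ln(1 - 0.264) = -0.3065
Numerator = -((-0.3065) + 0.264 + 0.42 * 0.264^2) = 0.0133
Denominator = 83.1 * (0.264^(1/3) - 0.264/2) = 42.3400
nu = 0.0133 / 42.3400 = 3.1301e-04 mol/cm^3

3.1301e-04 mol/cm^3


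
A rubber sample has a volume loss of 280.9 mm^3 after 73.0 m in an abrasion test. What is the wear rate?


Rate = volume_loss / distance
= 280.9 / 73.0
= 3.848 mm^3/m

3.848 mm^3/m


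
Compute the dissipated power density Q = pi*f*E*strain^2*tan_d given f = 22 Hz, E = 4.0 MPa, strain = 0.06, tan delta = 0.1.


Q = pi * f * E * strain^2 * tan_d
= pi * 22 * 4.0 * 0.06^2 * 0.1
= pi * 22 * 4.0 * 0.0036 * 0.1
= 0.0995

Q = 0.0995


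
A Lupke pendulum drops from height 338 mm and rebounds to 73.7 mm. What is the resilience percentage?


Resilience = h_rebound / h_drop * 100
= 73.7 / 338 * 100
= 21.8%

21.8%


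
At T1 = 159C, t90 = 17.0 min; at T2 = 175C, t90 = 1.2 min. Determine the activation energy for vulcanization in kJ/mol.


T1 = 432.15 K, T2 = 448.15 K
1/T1 - 1/T2 = 8.2616e-05
ln(t1/t2) = ln(17.0/1.2) = 2.6509
Ea = 8.314 * 2.6509 / 8.2616e-05 = 266771.8222 J/mol
Ea = 266.77 kJ/mol

266.77 kJ/mol


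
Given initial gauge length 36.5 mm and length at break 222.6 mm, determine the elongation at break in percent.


Elongation = (Lf - L0) / L0 * 100
= (222.6 - 36.5) / 36.5 * 100
= 186.1 / 36.5 * 100
= 509.9%

509.9%


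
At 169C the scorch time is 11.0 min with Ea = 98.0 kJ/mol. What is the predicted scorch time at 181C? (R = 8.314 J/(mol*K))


Convert temperatures: T1 = 169 + 273.15 = 442.15 K, T2 = 181 + 273.15 = 454.15 K
ts2_new = 11.0 * exp(98000 / 8.314 * (1/454.15 - 1/442.15))
1/T2 - 1/T1 = -5.9760e-05
ts2_new = 5.44 min

5.44 min


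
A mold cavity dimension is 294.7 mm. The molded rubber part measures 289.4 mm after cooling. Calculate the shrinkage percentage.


Shrinkage = (mold - part) / mold * 100
= (294.7 - 289.4) / 294.7 * 100
= 5.3 / 294.7 * 100
= 1.8%

1.8%


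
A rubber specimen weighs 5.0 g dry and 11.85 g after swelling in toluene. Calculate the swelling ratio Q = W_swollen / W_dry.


Q = W_swollen / W_dry
Q = 11.85 / 5.0
Q = 2.37

Q = 2.37


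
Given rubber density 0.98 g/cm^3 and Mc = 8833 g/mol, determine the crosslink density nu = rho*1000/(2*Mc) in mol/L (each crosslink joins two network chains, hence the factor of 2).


nu = rho * 1000 / (2 * Mc)
nu = 0.98 * 1000 / (2 * 8833)
nu = 980.0 / 17666
nu = 0.0555 mol/L

0.0555 mol/L


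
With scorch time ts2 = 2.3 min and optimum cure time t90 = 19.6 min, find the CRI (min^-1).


CRI = 100 / (t90 - ts2)
= 100 / (19.6 - 2.3)
= 100 / 17.3
= 5.78 min^-1

5.78 min^-1


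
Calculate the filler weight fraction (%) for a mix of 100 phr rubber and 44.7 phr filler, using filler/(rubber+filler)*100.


Filler % = filler / (rubber + filler) * 100
= 44.7 / (100 + 44.7) * 100
= 44.7 / 144.7 * 100
= 30.89%

30.89%


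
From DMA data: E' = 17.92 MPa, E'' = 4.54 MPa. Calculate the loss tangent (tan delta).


tan delta = E'' / E'
= 4.54 / 17.92
= 0.2533

tan delta = 0.2533


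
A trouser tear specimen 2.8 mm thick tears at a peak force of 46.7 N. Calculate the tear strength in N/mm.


Tear strength = force / thickness
= 46.7 / 2.8
= 16.68 N/mm

16.68 N/mm


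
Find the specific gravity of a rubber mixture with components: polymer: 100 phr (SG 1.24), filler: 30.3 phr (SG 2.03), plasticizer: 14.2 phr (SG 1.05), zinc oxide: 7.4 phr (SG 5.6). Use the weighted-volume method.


Sum of weights = 151.9
Volume contributions:
  polymer: 100/1.24 = 80.6452
  filler: 30.3/2.03 = 14.9261
  plasticizer: 14.2/1.05 = 13.5238
  zinc oxide: 7.4/5.6 = 1.3214
Sum of volumes = 110.4165
SG = 151.9 / 110.4165 = 1.376

SG = 1.376


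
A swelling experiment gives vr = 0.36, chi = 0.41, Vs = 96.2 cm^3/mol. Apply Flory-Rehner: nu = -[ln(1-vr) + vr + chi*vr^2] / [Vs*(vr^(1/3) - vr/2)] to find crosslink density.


ln(1 - vr) = ln(1 - 0.36) = -0.4463
Numerator = -((-0.4463) + 0.36 + 0.41 * 0.36^2) = 0.0332
Denominator = 96.2 * (0.36^(1/3) - 0.36/2) = 51.1186
nu = 0.0332 / 51.1186 = 6.4851e-04 mol/cm^3

6.4851e-04 mol/cm^3


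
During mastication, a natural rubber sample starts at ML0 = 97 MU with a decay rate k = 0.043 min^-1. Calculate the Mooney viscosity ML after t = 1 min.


ML = ML0 * exp(-k * t)
ML = 97 * exp(-0.043 * 1)
ML = 97 * 0.9579
ML = 92.92 MU

92.92 MU


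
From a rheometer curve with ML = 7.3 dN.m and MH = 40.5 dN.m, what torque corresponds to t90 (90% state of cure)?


M90 = ML + 0.9 * (MH - ML)
M90 = 7.3 + 0.9 * (40.5 - 7.3)
M90 = 7.3 + 0.9 * 33.2
M90 = 37.18 dN.m

37.18 dN.m


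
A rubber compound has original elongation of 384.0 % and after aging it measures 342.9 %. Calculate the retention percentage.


Retention = aged / original * 100
= 342.9 / 384.0 * 100
= 89.3%

89.3%


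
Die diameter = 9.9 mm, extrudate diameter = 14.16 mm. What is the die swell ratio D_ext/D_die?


Die swell ratio = D_extrudate / D_die
= 14.16 / 9.9
= 1.43

Die swell = 1.43


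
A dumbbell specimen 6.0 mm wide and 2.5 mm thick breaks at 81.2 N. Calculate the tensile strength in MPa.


Area = width * thickness = 6.0 * 2.5 = 15.0 mm^2
TS = force / area = 81.2 / 15.0 = 5.41 MPa

5.41 MPa


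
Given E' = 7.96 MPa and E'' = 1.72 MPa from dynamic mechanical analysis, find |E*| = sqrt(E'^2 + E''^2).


|E*| = sqrt(E'^2 + E''^2)
= sqrt(7.96^2 + 1.72^2)
= sqrt(63.3616 + 2.9584)
= 8.144 MPa

8.144 MPa


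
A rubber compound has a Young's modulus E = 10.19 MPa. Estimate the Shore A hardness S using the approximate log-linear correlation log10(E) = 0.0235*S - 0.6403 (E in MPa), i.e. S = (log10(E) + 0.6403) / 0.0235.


log10(E) = 0.0235*S - 0.6403  =>  S = (log10(E) + 0.6403) / 0.0235
log10(10.19) = 1.008174
S = (1.008174 + 0.6403) / 0.0235 = 1.648474 / 0.0235
S = 70.1

Shore A = 70.1


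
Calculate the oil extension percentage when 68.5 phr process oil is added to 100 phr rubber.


Oil % = oil / (100 + oil) * 100
= 68.5 / (100 + 68.5) * 100
= 68.5 / 168.5 * 100
= 40.65%

40.65%


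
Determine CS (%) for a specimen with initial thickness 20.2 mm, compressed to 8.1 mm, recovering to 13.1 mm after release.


CS = (t0 - recovered) / (t0 - ts) * 100
= (20.2 - 13.1) / (20.2 - 8.1) * 100
= 7.1 / 12.1 * 100
= 58.7%

58.7%


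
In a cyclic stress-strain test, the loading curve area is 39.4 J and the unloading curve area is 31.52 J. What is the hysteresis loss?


Hysteresis loss = loading - unloading
= 39.4 - 31.52
= 7.88 J

7.88 J


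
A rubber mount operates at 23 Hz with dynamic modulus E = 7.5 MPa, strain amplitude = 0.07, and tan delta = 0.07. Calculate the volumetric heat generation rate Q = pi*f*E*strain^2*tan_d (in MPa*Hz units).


Q = pi * f * E * strain^2 * tan_d
= pi * 23 * 7.5 * 0.07^2 * 0.07
= pi * 23 * 7.5 * 0.0049 * 0.07
= 0.1859

Q = 0.1859


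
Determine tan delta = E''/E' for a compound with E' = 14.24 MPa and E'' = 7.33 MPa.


tan delta = E'' / E'
= 7.33 / 14.24
= 0.5147

tan delta = 0.5147


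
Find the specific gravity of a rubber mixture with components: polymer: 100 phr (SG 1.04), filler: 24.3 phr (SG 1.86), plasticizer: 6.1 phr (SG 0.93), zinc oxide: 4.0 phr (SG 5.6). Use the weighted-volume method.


Sum of weights = 134.4
Volume contributions:
  polymer: 100/1.04 = 96.1538
  filler: 24.3/1.86 = 13.0645
  plasticizer: 6.1/0.93 = 6.5591
  zinc oxide: 4.0/5.6 = 0.7143
Sum of volumes = 116.4918
SG = 134.4 / 116.4918 = 1.154

SG = 1.154


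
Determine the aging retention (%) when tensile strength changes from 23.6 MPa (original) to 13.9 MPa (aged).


Retention = aged / original * 100
= 13.9 / 23.6 * 100
= 58.9%

58.9%


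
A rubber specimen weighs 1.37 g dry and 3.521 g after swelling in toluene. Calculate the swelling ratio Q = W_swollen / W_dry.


Q = W_swollen / W_dry
Q = 3.521 / 1.37
Q = 2.57

Q = 2.57


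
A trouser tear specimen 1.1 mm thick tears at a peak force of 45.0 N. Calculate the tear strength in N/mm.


Tear strength = force / thickness
= 45.0 / 1.1
= 40.91 N/mm

40.91 N/mm


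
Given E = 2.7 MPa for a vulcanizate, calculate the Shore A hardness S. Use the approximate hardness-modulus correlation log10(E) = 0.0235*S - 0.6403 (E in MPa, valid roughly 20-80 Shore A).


log10(E) = 0.0235*S - 0.6403  =>  S = (log10(E) + 0.6403) / 0.0235
log10(2.7) = 0.431364
S = (0.431364 + 0.6403) / 0.0235 = 1.071664 / 0.0235
S = 45.6

Shore A = 45.6


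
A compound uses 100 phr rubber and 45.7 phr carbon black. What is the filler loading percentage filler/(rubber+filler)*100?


Filler % = filler / (rubber + filler) * 100
= 45.7 / (100 + 45.7) * 100
= 45.7 / 145.7 * 100
= 31.37%

31.37%


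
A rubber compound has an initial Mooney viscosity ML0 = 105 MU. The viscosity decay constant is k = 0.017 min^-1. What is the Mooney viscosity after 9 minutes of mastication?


ML = ML0 * exp(-k * t)
ML = 105 * exp(-0.017 * 9)
ML = 105 * 0.8581
ML = 90.1 MU

90.1 MU


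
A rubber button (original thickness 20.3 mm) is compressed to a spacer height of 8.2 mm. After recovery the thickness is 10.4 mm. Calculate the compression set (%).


CS = (t0 - recovered) / (t0 - ts) * 100
= (20.3 - 10.4) / (20.3 - 8.2) * 100
= 9.9 / 12.1 * 100
= 81.8%

81.8%


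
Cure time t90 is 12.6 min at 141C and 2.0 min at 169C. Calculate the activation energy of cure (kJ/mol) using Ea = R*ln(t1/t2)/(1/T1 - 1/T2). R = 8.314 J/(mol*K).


T1 = 414.15 K, T2 = 442.15 K
1/T1 - 1/T2 = 1.5291e-04
ln(t1/t2) = ln(12.6/2.0) = 1.8405
Ea = 8.314 * 1.8405 / 1.5291e-04 = 100075.2808 J/mol
Ea = 100.08 kJ/mol

100.08 kJ/mol


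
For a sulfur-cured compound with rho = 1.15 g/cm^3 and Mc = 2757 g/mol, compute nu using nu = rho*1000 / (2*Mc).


nu = rho * 1000 / (2 * Mc)
nu = 1.15 * 1000 / (2 * 2757)
nu = 1150.0 / 5514
nu = 0.2086 mol/L

0.2086 mol/L


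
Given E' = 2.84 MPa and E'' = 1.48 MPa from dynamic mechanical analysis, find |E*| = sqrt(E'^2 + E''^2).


|E*| = sqrt(E'^2 + E''^2)
= sqrt(2.84^2 + 1.48^2)
= sqrt(8.0656 + 2.1904)
= 3.202 MPa

3.202 MPa


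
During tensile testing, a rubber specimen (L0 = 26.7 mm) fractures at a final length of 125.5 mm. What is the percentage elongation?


Elongation = (Lf - L0) / L0 * 100
= (125.5 - 26.7) / 26.7 * 100
= 98.8 / 26.7 * 100
= 370.0%

370.0%


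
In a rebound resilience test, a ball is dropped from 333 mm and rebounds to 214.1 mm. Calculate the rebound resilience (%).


Resilience = h_rebound / h_drop * 100
= 214.1 / 333 * 100
= 64.3%

64.3%


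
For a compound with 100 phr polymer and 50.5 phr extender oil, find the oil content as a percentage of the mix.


Oil % = oil / (100 + oil) * 100
= 50.5 / (100 + 50.5) * 100
= 50.5 / 150.5 * 100
= 33.55%

33.55%


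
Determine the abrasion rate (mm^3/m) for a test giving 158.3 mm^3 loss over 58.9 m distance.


Rate = volume_loss / distance
= 158.3 / 58.9
= 2.688 mm^3/m

2.688 mm^3/m


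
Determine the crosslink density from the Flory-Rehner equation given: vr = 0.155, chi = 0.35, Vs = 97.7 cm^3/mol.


ln(1 - vr) = ln(1 - 0.155) = -0.1684
Numerator = -((-0.1684) + 0.155 + 0.35 * 0.155^2) = 0.0050
Denominator = 97.7 * (0.155^(1/3) - 0.155/2) = 44.9096
nu = 0.0050 / 44.9096 = 1.1156e-04 mol/cm^3

1.1156e-04 mol/cm^3


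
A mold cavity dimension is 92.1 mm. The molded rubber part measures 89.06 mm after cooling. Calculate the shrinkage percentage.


Shrinkage = (mold - part) / mold * 100
= (92.1 - 89.06) / 92.1 * 100
= 3.04 / 92.1 * 100
= 3.3%

3.3%


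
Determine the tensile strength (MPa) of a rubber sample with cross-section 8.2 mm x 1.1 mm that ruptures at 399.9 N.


Area = width * thickness = 8.2 * 1.1 = 9.02 mm^2
TS = force / area = 399.9 / 9.02 = 44.33 MPa

44.33 MPa


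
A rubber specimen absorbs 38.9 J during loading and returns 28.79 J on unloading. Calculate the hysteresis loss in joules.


Hysteresis loss = loading - unloading
= 38.9 - 28.79
= 10.11 J

10.11 J


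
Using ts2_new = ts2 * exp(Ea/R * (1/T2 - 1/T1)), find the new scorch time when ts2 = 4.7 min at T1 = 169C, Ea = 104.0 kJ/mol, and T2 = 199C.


Convert temperatures: T1 = 169 + 273.15 = 442.15 K, T2 = 199 + 273.15 = 472.15 K
ts2_new = 4.7 * exp(104000 / 8.314 * (1/472.15 - 1/442.15))
1/T2 - 1/T1 = -1.4370e-04
ts2_new = 0.78 min

0.78 min


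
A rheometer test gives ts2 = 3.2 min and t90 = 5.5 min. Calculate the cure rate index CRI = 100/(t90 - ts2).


CRI = 100 / (t90 - ts2)
= 100 / (5.5 - 3.2)
= 100 / 2.3
= 43.48 min^-1

43.48 min^-1


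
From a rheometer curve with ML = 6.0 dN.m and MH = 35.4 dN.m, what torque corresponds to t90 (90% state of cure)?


M90 = ML + 0.9 * (MH - ML)
M90 = 6.0 + 0.9 * (35.4 - 6.0)
M90 = 6.0 + 0.9 * 29.4
M90 = 32.46 dN.m

32.46 dN.m


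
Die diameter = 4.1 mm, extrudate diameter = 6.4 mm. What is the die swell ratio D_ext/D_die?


Die swell ratio = D_extrudate / D_die
= 6.4 / 4.1
= 1.561

Die swell = 1.561


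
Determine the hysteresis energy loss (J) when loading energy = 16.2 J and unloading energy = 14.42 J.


Hysteresis loss = loading - unloading
= 16.2 - 14.42
= 1.78 J

1.78 J


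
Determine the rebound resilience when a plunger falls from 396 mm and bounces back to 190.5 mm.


Resilience = h_rebound / h_drop * 100
= 190.5 / 396 * 100
= 48.1%

48.1%


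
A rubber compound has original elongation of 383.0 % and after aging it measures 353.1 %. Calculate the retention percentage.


Retention = aged / original * 100
= 353.1 / 383.0 * 100
= 92.2%

92.2%


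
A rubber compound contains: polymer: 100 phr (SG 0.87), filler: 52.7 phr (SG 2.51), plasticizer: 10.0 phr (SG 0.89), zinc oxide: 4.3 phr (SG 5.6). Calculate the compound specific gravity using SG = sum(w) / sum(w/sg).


Sum of weights = 167.0
Volume contributions:
  polymer: 100/0.87 = 114.9425
  filler: 52.7/2.51 = 20.9960
  plasticizer: 10.0/0.89 = 11.2360
  zinc oxide: 4.3/5.6 = 0.7679
Sum of volumes = 147.9424
SG = 167.0 / 147.9424 = 1.129

SG = 1.129


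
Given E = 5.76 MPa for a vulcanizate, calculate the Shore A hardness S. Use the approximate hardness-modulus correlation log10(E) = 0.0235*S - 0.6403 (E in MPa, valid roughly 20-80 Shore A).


log10(E) = 0.0235*S - 0.6403  =>  S = (log10(E) + 0.6403) / 0.0235
log10(5.76) = 0.760422
S = (0.760422 + 0.6403) / 0.0235 = 1.400722 / 0.0235
S = 59.6

Shore A = 59.6


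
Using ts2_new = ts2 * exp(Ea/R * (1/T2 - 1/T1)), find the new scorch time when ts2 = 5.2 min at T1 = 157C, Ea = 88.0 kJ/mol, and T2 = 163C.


Convert temperatures: T1 = 157 + 273.15 = 430.15 K, T2 = 163 + 273.15 = 436.15 K
ts2_new = 5.2 * exp(88000 / 8.314 * (1/436.15 - 1/430.15))
1/T2 - 1/T1 = -3.1981e-05
ts2_new = 3.71 min

3.71 min


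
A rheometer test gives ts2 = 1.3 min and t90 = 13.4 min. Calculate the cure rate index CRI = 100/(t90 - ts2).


CRI = 100 / (t90 - ts2)
= 100 / (13.4 - 1.3)
= 100 / 12.1
= 8.26 min^-1

8.26 min^-1


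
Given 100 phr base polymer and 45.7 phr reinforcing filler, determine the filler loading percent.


Filler % = filler / (rubber + filler) * 100
= 45.7 / (100 + 45.7) * 100
= 45.7 / 145.7 * 100
= 31.37%

31.37%


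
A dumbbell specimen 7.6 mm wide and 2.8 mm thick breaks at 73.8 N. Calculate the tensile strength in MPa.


Area = width * thickness = 7.6 * 2.8 = 21.28 mm^2
TS = force / area = 73.8 / 21.28 = 3.47 MPa

3.47 MPa


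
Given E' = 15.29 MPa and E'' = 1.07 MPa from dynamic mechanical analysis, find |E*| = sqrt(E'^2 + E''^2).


|E*| = sqrt(E'^2 + E''^2)
= sqrt(15.29^2 + 1.07^2)
= sqrt(233.7841 + 1.1449)
= 15.327 MPa

15.327 MPa


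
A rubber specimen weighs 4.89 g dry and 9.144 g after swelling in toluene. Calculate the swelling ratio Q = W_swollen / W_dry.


Q = W_swollen / W_dry
Q = 9.144 / 4.89
Q = 1.87

Q = 1.87


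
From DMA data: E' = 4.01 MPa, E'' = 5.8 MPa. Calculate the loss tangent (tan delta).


tan delta = E'' / E'
= 5.8 / 4.01
= 1.4464

tan delta = 1.4464


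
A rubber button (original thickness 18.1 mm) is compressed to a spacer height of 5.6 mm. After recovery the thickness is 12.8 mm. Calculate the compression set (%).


CS = (t0 - recovered) / (t0 - ts) * 100
= (18.1 - 12.8) / (18.1 - 5.6) * 100
= 5.3 / 12.5 * 100
= 42.4%

42.4%


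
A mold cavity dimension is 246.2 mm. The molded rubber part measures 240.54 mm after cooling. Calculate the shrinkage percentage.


Shrinkage = (mold - part) / mold * 100
= (246.2 - 240.54) / 246.2 * 100
= 5.66 / 246.2 * 100
= 2.3%

2.3%


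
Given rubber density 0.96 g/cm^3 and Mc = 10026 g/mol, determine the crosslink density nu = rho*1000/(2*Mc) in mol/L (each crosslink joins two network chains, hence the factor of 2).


nu = rho * 1000 / (2 * Mc)
nu = 0.96 * 1000 / (2 * 10026)
nu = 960.0 / 20052
nu = 0.0479 mol/L

0.0479 mol/L


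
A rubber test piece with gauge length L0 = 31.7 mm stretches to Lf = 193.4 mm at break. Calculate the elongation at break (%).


Elongation = (Lf - L0) / L0 * 100
= (193.4 - 31.7) / 31.7 * 100
= 161.7 / 31.7 * 100
= 510.1%

510.1%


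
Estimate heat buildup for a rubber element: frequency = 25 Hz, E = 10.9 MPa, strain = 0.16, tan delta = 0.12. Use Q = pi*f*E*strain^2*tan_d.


Q = pi * f * E * strain^2 * tan_d
= pi * 25 * 10.9 * 0.16^2 * 0.12
= pi * 25 * 10.9 * 0.0256 * 0.12
= 2.6299

Q = 2.6299


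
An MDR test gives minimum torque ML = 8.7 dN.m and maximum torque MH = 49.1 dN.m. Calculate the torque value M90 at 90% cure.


M90 = ML + 0.9 * (MH - ML)
M90 = 8.7 + 0.9 * (49.1 - 8.7)
M90 = 8.7 + 0.9 * 40.4
M90 = 45.06 dN.m

45.06 dN.m


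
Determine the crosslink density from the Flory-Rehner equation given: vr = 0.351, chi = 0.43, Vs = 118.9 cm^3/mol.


ln(1 - vr) = ln(1 - 0.351) = -0.4323
Numerator = -((-0.4323) + 0.351 + 0.43 * 0.351^2) = 0.0283
Denominator = 118.9 * (0.351^(1/3) - 0.351/2) = 63.0052
nu = 0.0283 / 63.0052 = 4.4990e-04 mol/cm^3

4.4990e-04 mol/cm^3


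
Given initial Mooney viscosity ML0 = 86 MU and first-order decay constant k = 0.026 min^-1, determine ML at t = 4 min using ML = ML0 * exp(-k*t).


ML = ML0 * exp(-k * t)
ML = 86 * exp(-0.026 * 4)
ML = 86 * 0.9012
ML = 77.51 MU

77.51 MU


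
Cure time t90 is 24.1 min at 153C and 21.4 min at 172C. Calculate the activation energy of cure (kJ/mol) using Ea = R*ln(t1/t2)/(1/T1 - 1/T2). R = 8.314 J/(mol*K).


T1 = 426.15 K, T2 = 445.15 K
1/T1 - 1/T2 = 1.0016e-04
ln(t1/t2) = ln(24.1/21.4) = 0.1188
Ea = 8.314 * 0.1188 / 1.0016e-04 = 9863.2081 J/mol
Ea = 9.86 kJ/mol

9.86 kJ/mol


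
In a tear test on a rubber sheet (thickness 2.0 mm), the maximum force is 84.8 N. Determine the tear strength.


Tear strength = force / thickness
= 84.8 / 2.0
= 42.4 N/mm

42.4 N/mm


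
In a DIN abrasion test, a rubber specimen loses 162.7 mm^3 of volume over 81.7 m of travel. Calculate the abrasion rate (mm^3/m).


Rate = volume_loss / distance
= 162.7 / 81.7
= 1.991 mm^3/m

1.991 mm^3/m


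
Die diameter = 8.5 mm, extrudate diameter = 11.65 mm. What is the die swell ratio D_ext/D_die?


Die swell ratio = D_extrudate / D_die
= 11.65 / 8.5
= 1.371

Die swell = 1.371


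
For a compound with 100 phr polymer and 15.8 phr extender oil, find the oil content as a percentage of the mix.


Oil % = oil / (100 + oil) * 100
= 15.8 / (100 + 15.8) * 100
= 15.8 / 115.8 * 100
= 13.64%

13.64%


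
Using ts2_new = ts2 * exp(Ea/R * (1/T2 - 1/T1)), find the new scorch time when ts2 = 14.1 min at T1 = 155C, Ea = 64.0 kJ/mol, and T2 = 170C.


Convert temperatures: T1 = 155 + 273.15 = 428.15 K, T2 = 170 + 273.15 = 443.15 K
ts2_new = 14.1 * exp(64000 / 8.314 * (1/443.15 - 1/428.15))
1/T2 - 1/T1 = -7.9058e-05
ts2_new = 7.67 min

7.67 min


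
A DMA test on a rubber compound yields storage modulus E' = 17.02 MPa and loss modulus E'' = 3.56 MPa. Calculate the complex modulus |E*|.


|E*| = sqrt(E'^2 + E''^2)
= sqrt(17.02^2 + 3.56^2)
= sqrt(289.6804 + 12.6736)
= 17.388 MPa

17.388 MPa


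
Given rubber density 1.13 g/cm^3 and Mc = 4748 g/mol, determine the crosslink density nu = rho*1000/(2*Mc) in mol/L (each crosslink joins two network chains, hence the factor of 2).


nu = rho * 1000 / (2 * Mc)
nu = 1.13 * 1000 / (2 * 4748)
nu = 1130.0 / 9496
nu = 0.1190 mol/L

0.1190 mol/L


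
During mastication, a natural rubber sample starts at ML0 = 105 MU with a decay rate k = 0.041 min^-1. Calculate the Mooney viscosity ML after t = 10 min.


ML = ML0 * exp(-k * t)
ML = 105 * exp(-0.041 * 10)
ML = 105 * 0.6637
ML = 69.68 MU

69.68 MU


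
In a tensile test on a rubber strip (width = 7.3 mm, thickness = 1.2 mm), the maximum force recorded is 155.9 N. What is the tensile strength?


Area = width * thickness = 7.3 * 1.2 = 8.76 mm^2
TS = force / area = 155.9 / 8.76 = 17.8 MPa

17.8 MPa


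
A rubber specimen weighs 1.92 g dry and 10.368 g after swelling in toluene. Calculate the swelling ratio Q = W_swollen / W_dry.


Q = W_swollen / W_dry
Q = 10.368 / 1.92
Q = 5.4

Q = 5.4


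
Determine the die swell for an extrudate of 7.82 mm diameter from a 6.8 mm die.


Die swell ratio = D_extrudate / D_die
= 7.82 / 6.8
= 1.15

Die swell = 1.15


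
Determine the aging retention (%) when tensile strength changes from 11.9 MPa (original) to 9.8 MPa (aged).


Retention = aged / original * 100
= 9.8 / 11.9 * 100
= 82.4%

82.4%


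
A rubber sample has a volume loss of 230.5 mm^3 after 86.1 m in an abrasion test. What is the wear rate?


Rate = volume_loss / distance
= 230.5 / 86.1
= 2.677 mm^3/m

2.677 mm^3/m


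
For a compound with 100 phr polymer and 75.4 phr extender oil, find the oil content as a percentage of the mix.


Oil % = oil / (100 + oil) * 100
= 75.4 / (100 + 75.4) * 100
= 75.4 / 175.4 * 100
= 42.99%

42.99%


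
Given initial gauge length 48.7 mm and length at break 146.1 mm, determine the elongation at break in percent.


Elongation = (Lf - L0) / L0 * 100
= (146.1 - 48.7) / 48.7 * 100
= 97.4 / 48.7 * 100
= 200.0%

200.0%


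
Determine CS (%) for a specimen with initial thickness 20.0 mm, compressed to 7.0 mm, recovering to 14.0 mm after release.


CS = (t0 - recovered) / (t0 - ts) * 100
= (20.0 - 14.0) / (20.0 - 7.0) * 100
= 6.0 / 13.0 * 100
= 46.2%

46.2%


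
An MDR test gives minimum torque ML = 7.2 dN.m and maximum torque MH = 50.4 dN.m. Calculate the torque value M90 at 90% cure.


M90 = ML + 0.9 * (MH - ML)
M90 = 7.2 + 0.9 * (50.4 - 7.2)
M90 = 7.2 + 0.9 * 43.2
M90 = 46.08 dN.m

46.08 dN.m


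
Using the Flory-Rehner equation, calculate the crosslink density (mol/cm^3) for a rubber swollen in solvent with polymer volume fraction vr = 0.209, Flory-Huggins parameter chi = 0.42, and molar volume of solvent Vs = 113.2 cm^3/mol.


ln(1 - vr) = ln(1 - 0.209) = -0.2345
Numerator = -((-0.2345) + 0.209 + 0.42 * 0.209^2) = 0.0071
Denominator = 113.2 * (0.209^(1/3) - 0.209/2) = 55.3488
nu = 0.0071 / 55.3488 = 1.2848e-04 mol/cm^3

1.2848e-04 mol/cm^3


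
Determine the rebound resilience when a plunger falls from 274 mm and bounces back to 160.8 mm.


Resilience = h_rebound / h_drop * 100
= 160.8 / 274 * 100
= 58.7%

58.7%


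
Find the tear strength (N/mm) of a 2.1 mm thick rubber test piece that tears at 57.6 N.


Tear strength = force / thickness
= 57.6 / 2.1
= 27.43 N/mm

27.43 N/mm


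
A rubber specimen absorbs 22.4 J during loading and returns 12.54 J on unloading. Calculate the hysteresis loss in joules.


Hysteresis loss = loading - unloading
= 22.4 - 12.54
= 9.86 J

9.86 J


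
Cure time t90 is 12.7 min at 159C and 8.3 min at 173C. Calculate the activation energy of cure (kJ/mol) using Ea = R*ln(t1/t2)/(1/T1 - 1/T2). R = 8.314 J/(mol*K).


T1 = 432.15 K, T2 = 446.15 K
1/T1 - 1/T2 = 7.2613e-05
ln(t1/t2) = ln(12.7/8.3) = 0.4253
Ea = 8.314 * 0.4253 / 7.2613e-05 = 48701.2649 J/mol
Ea = 48.7 kJ/mol

48.7 kJ/mol


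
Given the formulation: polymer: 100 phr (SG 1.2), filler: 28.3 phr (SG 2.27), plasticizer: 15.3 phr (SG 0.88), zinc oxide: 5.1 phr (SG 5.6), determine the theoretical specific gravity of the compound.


Sum of weights = 148.7
Volume contributions:
  polymer: 100/1.2 = 83.3333
  filler: 28.3/2.27 = 12.4670
  plasticizer: 15.3/0.88 = 17.3864
  zinc oxide: 5.1/5.6 = 0.9107
Sum of volumes = 114.0974
SG = 148.7 / 114.0974 = 1.303

SG = 1.303


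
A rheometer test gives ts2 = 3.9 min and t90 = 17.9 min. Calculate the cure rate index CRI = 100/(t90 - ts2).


CRI = 100 / (t90 - ts2)
= 100 / (17.9 - 3.9)
= 100 / 14.0
= 7.14 min^-1

7.14 min^-1


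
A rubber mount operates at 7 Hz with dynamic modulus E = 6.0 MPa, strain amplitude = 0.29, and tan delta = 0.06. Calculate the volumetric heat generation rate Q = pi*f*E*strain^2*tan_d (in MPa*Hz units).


Q = pi * f * E * strain^2 * tan_d
= pi * 7 * 6.0 * 0.29^2 * 0.06
= pi * 7 * 6.0 * 0.0841 * 0.06
= 0.6658

Q = 0.6658


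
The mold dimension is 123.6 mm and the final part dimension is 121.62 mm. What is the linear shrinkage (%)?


Shrinkage = (mold - part) / mold * 100
= (123.6 - 121.62) / 123.6 * 100
= 1.98 / 123.6 * 100
= 1.6%

1.6%


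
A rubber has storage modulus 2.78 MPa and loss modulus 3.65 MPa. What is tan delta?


tan delta = E'' / E'
= 3.65 / 2.78
= 1.3129

tan delta = 1.3129


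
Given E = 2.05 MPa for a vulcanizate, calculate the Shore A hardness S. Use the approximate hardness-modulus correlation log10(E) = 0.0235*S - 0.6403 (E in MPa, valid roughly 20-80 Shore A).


log10(E) = 0.0235*S - 0.6403  =>  S = (log10(E) + 0.6403) / 0.0235
log10(2.05) = 0.311754
S = (0.311754 + 0.6403) / 0.0235 = 0.952054 / 0.0235
S = 40.5

Shore A = 40.5


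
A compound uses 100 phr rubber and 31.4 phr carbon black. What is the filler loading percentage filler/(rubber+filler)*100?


Filler % = filler / (rubber + filler) * 100
= 31.4 / (100 + 31.4) * 100
= 31.4 / 131.4 * 100
= 23.9%

23.9%


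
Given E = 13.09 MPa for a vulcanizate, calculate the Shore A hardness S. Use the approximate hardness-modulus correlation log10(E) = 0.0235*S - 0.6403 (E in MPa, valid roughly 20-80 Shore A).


log10(E) = 0.0235*S - 0.6403  =>  S = (log10(E) + 0.6403) / 0.0235
log10(13.09) = 1.116940
S = (1.116940 + 0.6403) / 0.0235 = 1.757240 / 0.0235
S = 74.8

Shore A = 74.8


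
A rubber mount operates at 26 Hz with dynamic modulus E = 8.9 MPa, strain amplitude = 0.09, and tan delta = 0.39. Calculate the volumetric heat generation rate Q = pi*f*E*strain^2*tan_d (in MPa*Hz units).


Q = pi * f * E * strain^2 * tan_d
= pi * 26 * 8.9 * 0.09^2 * 0.39
= pi * 26 * 8.9 * 0.0081 * 0.39
= 2.2965

Q = 2.2965


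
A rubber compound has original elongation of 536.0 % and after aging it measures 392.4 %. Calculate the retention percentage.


Retention = aged / original * 100
= 392.4 / 536.0 * 100
= 73.2%

73.2%


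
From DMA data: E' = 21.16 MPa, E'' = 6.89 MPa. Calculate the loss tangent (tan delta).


tan delta = E'' / E'
= 6.89 / 21.16
= 0.3256

tan delta = 0.3256


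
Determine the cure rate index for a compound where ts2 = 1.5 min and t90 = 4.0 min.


CRI = 100 / (t90 - ts2)
= 100 / (4.0 - 1.5)
= 100 / 2.5
= 40.0 min^-1

40.0 min^-1


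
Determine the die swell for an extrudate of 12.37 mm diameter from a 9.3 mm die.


Die swell ratio = D_extrudate / D_die
= 12.37 / 9.3
= 1.33

Die swell = 1.33


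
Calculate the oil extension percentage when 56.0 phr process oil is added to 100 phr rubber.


Oil % = oil / (100 + oil) * 100
= 56.0 / (100 + 56.0) * 100
= 56.0 / 156.0 * 100
= 35.9%

35.9%
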